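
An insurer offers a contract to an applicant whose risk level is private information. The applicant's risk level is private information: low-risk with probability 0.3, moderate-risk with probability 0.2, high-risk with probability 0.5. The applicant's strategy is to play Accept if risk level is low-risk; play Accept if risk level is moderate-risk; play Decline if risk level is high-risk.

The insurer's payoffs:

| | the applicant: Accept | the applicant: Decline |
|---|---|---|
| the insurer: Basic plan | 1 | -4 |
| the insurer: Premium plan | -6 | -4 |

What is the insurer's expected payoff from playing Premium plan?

E[Premium plan] = 0.3·(-6) + 0.2·(-6) + 0.5·(-4) = (-1.8) + (-1.2) + (-2) = -5

-5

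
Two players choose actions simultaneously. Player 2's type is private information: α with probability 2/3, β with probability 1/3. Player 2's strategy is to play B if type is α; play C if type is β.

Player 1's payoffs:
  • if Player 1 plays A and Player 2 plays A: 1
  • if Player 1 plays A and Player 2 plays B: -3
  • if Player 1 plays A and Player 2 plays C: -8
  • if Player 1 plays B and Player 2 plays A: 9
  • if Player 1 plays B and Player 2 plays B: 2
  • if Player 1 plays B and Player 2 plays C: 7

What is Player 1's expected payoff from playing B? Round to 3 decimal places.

Take the expectation over Player 2's type, weighting each type's action by its prior probability.
E[B] = 2/3·2 + 1/3·7 = 4/3 + 7/3 = 11/3

3.667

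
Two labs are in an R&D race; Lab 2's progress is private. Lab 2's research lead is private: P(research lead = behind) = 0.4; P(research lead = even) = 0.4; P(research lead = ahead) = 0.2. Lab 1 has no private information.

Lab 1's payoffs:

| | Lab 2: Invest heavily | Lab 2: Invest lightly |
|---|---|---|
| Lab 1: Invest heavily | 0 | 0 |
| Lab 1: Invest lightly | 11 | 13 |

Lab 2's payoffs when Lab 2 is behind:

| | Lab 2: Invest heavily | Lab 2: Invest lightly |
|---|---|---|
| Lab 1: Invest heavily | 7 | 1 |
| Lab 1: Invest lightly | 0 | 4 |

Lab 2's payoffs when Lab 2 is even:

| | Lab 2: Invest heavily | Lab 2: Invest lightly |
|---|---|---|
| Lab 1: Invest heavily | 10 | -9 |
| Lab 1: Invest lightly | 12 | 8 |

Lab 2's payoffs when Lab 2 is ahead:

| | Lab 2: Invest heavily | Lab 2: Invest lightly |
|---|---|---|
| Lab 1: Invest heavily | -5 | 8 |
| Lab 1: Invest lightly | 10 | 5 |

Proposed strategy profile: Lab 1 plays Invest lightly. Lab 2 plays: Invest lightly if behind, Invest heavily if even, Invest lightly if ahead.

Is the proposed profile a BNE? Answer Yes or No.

Lab 1 plays Invest lightly: E[Invest lightly] = 0.4·(13) + 0.4·(11) + 0.2·(13) = 12.2; E[Invest heavily] = 0. Best-responding. ✓
Lab 2 (research lead behind), facing Invest lightly: Invest heavily gives 0, Invest lightly gives 4. Proposed Invest lightly is best. ✓
Lab 2 (research lead even), facing Invest lightly: Invest heavily gives 12, Invest lightly gives 8. Proposed Invest heavily is best. ✓
Lab 2 (research lead ahead), facing Invest lightly: Invest heavily gives 10, Invest lightly gives 5. Proposed Invest lightly is not best — profitable deviation exists. ✗

No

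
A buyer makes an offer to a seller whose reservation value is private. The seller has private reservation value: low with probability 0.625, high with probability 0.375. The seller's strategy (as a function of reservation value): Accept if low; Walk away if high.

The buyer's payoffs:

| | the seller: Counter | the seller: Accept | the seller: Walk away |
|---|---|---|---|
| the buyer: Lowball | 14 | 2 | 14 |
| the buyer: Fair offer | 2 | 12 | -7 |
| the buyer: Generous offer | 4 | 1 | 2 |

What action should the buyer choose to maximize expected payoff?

E[Lowball] = 0.625·(2) + 0.375·(14) = 6.5
E[Fair offer] = 0.625·(12) + 0.375·(-7) = 4.875
E[Generous offer] = 0.625·(1) + 0.375·(2) = 1.375
Best response: Lowball (6.5 is the largest).

Lowball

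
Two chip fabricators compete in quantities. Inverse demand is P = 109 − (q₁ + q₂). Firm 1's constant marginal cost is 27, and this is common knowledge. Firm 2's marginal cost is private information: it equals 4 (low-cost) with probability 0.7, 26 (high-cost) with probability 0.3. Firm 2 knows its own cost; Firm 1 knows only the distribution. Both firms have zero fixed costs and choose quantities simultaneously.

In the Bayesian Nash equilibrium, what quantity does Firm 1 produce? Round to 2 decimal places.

21.87

Type-c best response for Firm 2: q₂(c) = (109 − c)/2 − q₁/2.
Firm 1 maximizes expected profit; its first-order condition is 109 − 2q₁ − E[q₂] − 27 = 0.
Substituting E[q₂] and solving: E[c₂] = 10.6, so q₁ = (109 − 2·27 + 10.6)/3 = 21.8667.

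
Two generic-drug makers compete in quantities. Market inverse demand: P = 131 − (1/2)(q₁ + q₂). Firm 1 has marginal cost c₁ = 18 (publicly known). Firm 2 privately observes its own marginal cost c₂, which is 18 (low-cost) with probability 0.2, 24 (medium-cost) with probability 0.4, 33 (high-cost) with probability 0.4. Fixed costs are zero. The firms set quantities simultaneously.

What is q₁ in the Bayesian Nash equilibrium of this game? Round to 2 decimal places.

80.93

Firm 2 with cost c maximizes (131 − (1/2)(q₁+q₂) − c)·q₂, giving q₂(c) = (131 − c − (1/2)q₁).
E[c₂] = 0.2·18 + 0.4·24 + 0.4·33 = 26.4
Firm 1's FOC against E[q₂] yields q₁ = (131 − 2·18 + E[c₂])/(3/2) = (131 − 36 + 26.4)/(3/2) = 80.9333.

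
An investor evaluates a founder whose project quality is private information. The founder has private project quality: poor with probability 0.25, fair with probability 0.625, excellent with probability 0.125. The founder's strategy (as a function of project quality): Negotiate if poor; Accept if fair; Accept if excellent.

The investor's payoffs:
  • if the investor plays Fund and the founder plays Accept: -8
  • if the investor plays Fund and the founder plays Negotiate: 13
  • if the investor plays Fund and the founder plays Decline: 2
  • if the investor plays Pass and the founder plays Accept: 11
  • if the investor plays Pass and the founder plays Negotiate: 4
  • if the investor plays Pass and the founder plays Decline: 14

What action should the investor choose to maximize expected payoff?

Pass

E[Fund] = 0.25·(13) + 0.625·(-8) + 0.125·(-8) = -2.75
E[Pass] = 0.25·(4) + 0.625·(11) + 0.125·(11) = 9.25
Best response: Pass (9.25 is the largest).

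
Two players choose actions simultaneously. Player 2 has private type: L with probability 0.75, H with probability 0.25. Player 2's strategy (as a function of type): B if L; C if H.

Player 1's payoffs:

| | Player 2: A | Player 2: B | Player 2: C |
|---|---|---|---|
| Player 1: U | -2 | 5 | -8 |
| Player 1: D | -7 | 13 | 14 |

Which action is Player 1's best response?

Compute Player 1's expected payoff for each action, taking the expectation over Player 2's type.
E[U] = 0.75·(5) + 0.25·(-8) = 1.75
E[D] = 0.75·(13) + 0.25·(14) = 13.25
Best response: D (13.25 is the largest).

D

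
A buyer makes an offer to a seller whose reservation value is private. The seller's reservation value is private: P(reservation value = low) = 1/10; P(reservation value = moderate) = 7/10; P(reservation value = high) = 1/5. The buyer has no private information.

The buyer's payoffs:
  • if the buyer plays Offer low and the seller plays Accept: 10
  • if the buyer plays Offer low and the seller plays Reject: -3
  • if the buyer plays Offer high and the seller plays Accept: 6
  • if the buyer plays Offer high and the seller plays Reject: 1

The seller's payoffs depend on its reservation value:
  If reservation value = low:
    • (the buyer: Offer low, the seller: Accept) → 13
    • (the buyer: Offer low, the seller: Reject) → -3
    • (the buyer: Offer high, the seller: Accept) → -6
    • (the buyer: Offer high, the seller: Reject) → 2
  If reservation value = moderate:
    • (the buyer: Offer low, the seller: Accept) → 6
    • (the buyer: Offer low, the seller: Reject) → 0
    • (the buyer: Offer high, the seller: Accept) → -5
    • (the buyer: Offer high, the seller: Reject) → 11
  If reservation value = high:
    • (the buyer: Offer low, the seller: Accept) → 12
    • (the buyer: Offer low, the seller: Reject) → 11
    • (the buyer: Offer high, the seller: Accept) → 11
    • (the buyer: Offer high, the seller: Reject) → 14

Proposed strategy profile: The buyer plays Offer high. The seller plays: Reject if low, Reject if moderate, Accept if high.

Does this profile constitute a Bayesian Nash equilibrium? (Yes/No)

No

The buyer plays Offer high: E[Offer high] = 1/10·(1) + 7/10·(1) + 1/5·(6) = 2; E[Offer low] = -2/5. Best-responding. ✓
The seller (reservation value low), facing Offer high: Accept gives -6, Reject gives 2. Proposed Reject is best. ✓
The seller (reservation value moderate), facing Offer high: Accept gives -5, Reject gives 11. Proposed Reject is best. ✓
The seller (reservation value high), facing Offer high: Accept gives 11, Reject gives 14. Proposed Accept is not best — profitable deviation exists. ✗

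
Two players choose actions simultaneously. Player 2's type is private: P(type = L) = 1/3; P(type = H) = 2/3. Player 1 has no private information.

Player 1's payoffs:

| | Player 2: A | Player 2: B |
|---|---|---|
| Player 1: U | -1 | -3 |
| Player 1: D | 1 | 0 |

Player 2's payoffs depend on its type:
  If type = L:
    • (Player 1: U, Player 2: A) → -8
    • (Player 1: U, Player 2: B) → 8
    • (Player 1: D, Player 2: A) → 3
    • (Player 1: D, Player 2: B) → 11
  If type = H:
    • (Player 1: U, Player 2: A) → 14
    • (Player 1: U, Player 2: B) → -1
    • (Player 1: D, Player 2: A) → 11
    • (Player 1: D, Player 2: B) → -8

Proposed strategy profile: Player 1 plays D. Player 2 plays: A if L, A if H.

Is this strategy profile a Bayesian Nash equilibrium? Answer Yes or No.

No

Player 1 plays D: E[D] = 1/3·(1) + 2/3·(1) = 1; E[U] = -1. Best-responding. ✓
Player 2 (type L), facing D: A gives 3, B gives 11. Proposed A is not best — profitable deviation exists. ✗
Player 2 (type H), facing D: A gives 11, B gives -8. Proposed A is best. ✓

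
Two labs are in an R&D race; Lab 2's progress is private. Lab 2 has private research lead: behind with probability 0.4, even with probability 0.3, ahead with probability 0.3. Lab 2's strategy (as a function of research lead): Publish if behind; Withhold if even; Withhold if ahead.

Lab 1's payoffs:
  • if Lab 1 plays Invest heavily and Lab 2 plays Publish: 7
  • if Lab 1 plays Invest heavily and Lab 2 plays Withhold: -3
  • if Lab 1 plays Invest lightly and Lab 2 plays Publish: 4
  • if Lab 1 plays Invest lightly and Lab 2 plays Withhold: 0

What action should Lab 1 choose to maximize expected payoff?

Invest lightly

E[Invest heavily] = 0.4·(7) + 0.3·(-3) + 0.3·(-3) = 1
E[Invest lightly] = 0.4·(4) + 0.3·(0) + 0.3·(0) = 1.6
Best response: Invest lightly (1.6 is the largest).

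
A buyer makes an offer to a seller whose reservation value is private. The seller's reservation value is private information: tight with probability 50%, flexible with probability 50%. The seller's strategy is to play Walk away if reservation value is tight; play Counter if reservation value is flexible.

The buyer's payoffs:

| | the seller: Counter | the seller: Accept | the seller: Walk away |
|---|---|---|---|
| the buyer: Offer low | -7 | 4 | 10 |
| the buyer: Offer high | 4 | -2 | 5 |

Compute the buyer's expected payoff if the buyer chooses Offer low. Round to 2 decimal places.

E[Offer low] = 0.5·10 + 0.5·(-7) = 5 + (-3.5) = 1.5

1.50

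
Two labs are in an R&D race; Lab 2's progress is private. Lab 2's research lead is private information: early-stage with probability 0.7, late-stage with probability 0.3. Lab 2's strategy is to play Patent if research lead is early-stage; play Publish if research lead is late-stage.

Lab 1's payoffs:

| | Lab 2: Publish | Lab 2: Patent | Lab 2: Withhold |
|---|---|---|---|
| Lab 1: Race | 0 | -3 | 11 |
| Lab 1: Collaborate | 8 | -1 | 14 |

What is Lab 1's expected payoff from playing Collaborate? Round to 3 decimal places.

1.700

E[Collaborate] = 0.7·(-1) + 0.3·8 = (-0.7) + 2.4 = 1.7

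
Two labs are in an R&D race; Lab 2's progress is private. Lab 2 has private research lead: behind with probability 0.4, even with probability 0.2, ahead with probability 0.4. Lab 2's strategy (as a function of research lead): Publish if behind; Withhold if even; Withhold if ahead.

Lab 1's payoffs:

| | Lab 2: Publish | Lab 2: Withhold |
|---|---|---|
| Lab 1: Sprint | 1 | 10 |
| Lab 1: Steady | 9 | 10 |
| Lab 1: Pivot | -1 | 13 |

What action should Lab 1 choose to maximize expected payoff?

Steady

E[Sprint] = 0.4·(1) + 0.2·(10) + 0.4·(10) = 6.4
E[Steady] = 0.4·(9) + 0.2·(10) + 0.4·(10) = 9.6
E[Pivot] = 0.4·(-1) + 0.2·(13) + 0.4·(13) = 7.4
Best response: Steady (9.6 is the largest).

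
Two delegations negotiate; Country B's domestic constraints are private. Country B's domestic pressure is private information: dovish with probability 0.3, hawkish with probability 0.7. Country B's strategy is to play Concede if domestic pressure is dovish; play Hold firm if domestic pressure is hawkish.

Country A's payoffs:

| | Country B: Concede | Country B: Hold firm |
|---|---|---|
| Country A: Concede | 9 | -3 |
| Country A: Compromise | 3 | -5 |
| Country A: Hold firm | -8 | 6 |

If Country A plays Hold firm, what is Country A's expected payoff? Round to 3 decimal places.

E[Hold firm] = 0.3·(-8) + 0.7·6 = (-2.4) + 4.2 = 1.8

1.800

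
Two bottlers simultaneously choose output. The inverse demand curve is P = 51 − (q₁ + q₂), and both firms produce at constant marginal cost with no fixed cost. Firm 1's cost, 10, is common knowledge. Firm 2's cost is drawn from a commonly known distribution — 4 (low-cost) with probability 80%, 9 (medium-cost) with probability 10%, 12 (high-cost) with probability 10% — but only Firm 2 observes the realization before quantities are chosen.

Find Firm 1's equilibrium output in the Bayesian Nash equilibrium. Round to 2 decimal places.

12.10

Type-c best response for Firm 2: q₂(c) = (51 − c)/2 − q₁/2.
Firm 1 maximizes expected profit; its first-order condition is 51 − 2q₁ − E[q₂] − 10 = 0.
Substituting E[q₂] and solving: E[c₂] = 5.3, so q₁ = (51 − 2·10 + 5.3)/3 = 12.1.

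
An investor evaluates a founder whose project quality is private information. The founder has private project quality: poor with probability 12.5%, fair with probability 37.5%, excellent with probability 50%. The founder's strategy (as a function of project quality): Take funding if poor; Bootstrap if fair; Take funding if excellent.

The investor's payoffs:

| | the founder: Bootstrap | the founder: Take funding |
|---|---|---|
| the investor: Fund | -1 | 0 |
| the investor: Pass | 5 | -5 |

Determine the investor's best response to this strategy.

Fund

E[Fund] = 0.125·(0) + 0.375·(-1) + 0.5·(0) = -0.375
E[Pass] = 0.125·(-5) + 0.375·(5) + 0.5·(-5) = -1.25
Best response: Fund (-0.375 is the largest).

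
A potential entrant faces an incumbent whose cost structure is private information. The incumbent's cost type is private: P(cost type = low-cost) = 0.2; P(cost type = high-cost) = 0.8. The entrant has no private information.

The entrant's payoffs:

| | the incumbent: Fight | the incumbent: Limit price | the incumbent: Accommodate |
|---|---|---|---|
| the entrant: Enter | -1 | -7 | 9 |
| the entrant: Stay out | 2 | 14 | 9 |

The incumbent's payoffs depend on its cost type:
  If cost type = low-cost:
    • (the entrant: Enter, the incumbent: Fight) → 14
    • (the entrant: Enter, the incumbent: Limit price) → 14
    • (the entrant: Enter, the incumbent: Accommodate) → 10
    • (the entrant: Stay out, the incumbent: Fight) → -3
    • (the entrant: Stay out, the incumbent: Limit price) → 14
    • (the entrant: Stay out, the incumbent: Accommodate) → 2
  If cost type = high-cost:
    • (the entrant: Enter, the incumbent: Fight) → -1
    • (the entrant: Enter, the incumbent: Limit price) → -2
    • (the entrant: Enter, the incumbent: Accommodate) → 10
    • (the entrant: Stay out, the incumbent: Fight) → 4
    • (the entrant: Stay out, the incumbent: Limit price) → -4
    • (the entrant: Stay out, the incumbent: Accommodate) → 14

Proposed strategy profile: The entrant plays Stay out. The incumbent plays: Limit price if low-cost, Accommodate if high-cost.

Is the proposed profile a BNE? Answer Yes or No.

Yes

A profile is a BNE iff every type of every player is best-responding given beliefs about the other side.
The entrant plays Stay out: E[Stay out] = 0.2·(14) + 0.8·(9) = 10; E[Enter] = 5.8. Best-responding. ✓
The incumbent (cost type low-cost), facing Stay out: Fight gives -3, Limit price gives 14, Accommodate gives 2. Proposed Limit price is best. ✓
The incumbent (cost type high-cost), facing Stay out: Fight gives 4, Limit price gives -4, Accommodate gives 14. Proposed Accommodate is best. ✓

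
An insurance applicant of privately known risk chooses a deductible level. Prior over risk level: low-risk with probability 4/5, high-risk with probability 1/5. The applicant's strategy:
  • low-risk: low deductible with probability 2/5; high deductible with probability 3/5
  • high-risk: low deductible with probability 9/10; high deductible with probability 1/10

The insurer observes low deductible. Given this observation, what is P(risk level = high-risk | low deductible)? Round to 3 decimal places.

P(low deductible) = (4/5)·(2/5) + (1/5)·(9/10) = 1/2
P(high-risk | low deductible) = ((1/5)·(9/10)) / (1/2) = (9/50) / (1/2) = 9/25

0.360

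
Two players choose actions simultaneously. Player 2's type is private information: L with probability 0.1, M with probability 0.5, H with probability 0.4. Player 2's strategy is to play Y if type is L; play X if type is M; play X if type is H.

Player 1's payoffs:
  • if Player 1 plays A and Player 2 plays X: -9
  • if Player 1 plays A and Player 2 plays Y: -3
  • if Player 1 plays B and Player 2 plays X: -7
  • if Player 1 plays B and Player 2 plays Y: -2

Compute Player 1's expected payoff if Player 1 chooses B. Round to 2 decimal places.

E[B] = 0.1·(-2) + 0.5·(-7) + 0.4·(-7) = (-0.2) + (-3.5) + (-2.8) = -6.5

-6.50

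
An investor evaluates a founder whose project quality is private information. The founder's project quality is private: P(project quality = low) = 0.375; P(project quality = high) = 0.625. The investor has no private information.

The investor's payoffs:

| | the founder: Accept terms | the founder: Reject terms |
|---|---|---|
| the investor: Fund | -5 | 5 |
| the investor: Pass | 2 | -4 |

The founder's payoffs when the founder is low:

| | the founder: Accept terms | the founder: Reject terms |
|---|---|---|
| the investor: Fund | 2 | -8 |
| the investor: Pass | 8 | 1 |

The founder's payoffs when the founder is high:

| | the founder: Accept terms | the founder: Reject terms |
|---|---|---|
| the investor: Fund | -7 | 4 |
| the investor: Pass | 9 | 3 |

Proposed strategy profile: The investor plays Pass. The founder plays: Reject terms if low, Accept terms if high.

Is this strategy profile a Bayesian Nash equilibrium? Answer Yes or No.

No

The investor plays Pass: E[Pass] = 0.375·(-4) + 0.625·(2) = -0.25; E[Fund] = -1.25. Best-responding. ✓
The founder (project quality low), facing Pass: Accept terms gives 8, Reject terms gives 1. Proposed Reject terms is not best — profitable deviation exists. ✗
The founder (project quality high), facing Pass: Accept terms gives 9, Reject terms gives 3. Proposed Accept terms is best. ✓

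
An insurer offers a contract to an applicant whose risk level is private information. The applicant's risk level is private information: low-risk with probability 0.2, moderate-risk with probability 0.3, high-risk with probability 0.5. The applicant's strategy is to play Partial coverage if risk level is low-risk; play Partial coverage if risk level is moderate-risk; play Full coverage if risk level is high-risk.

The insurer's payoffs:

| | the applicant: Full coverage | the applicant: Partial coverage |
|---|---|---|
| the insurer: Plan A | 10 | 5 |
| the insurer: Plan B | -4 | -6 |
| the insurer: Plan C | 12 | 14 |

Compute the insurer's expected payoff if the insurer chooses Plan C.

13

E[Plan C] = 0.2·14 + 0.3·14 + 0.5·12 = 2.8 + 4.2 + 6 = 13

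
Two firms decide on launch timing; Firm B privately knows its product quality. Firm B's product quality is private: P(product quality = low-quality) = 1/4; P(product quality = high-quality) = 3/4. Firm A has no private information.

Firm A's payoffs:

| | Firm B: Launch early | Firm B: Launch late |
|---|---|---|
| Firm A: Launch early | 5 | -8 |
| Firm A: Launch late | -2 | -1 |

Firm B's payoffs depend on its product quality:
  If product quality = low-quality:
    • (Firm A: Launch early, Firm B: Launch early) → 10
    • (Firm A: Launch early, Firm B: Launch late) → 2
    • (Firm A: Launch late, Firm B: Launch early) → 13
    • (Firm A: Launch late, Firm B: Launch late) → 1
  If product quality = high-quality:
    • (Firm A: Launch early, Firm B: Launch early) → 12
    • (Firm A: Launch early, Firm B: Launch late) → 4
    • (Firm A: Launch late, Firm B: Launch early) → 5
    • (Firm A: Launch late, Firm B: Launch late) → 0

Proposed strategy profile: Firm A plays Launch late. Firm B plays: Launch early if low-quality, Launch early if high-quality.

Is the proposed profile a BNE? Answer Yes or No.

A profile is a BNE iff every type of every player is best-responding given beliefs about the other side.
Firm A plays Launch late: E[Launch late] = 1/4·(-2) + 3/4·(-2) = -2; E[Launch early] = 5. Not best-responding. ✗
Firm B (product quality low-quality), facing Launch late: Launch early gives 13, Launch late gives 1. Proposed Launch early is best. ✓
Firm B (product quality high-quality), facing Launch late: Launch early gives 5, Launch late gives 0. Proposed Launch early is best. ✓

No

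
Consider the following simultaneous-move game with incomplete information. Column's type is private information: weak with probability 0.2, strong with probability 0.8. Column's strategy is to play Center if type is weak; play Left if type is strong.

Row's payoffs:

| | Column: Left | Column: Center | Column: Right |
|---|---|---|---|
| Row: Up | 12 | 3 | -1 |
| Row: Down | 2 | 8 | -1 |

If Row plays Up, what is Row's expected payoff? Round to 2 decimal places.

E[Up] = 0.2·3 + 0.8·12 = 0.6 + 9.6 = 10.2

10.20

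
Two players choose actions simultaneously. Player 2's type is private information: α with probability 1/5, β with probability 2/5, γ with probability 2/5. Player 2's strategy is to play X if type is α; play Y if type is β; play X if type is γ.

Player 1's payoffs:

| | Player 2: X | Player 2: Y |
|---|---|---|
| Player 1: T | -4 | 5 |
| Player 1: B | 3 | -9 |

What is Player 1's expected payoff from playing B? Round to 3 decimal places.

E[B] = 1/5·3 + 2/5·(-9) + 2/5·3 = 3/5 + (-18/5) + 6/5 = -9/5

-1.800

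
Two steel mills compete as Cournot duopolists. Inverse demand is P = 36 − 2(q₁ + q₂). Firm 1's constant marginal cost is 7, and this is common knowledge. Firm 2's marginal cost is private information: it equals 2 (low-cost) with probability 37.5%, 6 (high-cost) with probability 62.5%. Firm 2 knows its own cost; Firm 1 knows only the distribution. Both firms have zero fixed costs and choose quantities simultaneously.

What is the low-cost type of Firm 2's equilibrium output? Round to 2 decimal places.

6.29

Type-c best response for Firm 2: q₂(c) = (36 − c)/4 − q₁/2.
Firm 1 maximizes expected profit; its first-order condition is 36 − 4q₁ − 2E[q₂] − 7 = 0.
Substituting E[q₂] and solving: E[c₂] = 4.5, so q₁ = (36 − 2·7 + 4.5)/6 = 4.41667.
q₂(low-cost) = (36 − 2 − 2·4.41667)/4 = 6.29167.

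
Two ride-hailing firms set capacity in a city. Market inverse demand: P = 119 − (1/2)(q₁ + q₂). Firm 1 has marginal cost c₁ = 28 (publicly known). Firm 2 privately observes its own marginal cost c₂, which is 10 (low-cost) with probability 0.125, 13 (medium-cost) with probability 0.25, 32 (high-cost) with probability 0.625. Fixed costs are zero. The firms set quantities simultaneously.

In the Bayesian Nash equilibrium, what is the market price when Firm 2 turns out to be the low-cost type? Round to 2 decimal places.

49.92

Each type of Firm 2 best-responds to q₁; Firm 1 best-responds to the expected q₂ over Firm 2's types.
Firm 2 with cost c maximizes (119 − (1/2)(q₁+q₂) − c)·q₂, giving q₂(c) = (119 − c − (1/2)q₁).
E[c₂] = 0.125·10 + 0.25·13 + 0.625·32 = 24.5
Firm 1's FOC against E[q₂] yields q₁ = (119 − 2·28 + E[c₂])/(3/2) = (119 − 56 + 24.5)/(3/2) = 58.3333.
q₂(low-cost) = 79.8333, so P = 119 − (1/2)·(58.3333 + 79.8333) = 49.9167.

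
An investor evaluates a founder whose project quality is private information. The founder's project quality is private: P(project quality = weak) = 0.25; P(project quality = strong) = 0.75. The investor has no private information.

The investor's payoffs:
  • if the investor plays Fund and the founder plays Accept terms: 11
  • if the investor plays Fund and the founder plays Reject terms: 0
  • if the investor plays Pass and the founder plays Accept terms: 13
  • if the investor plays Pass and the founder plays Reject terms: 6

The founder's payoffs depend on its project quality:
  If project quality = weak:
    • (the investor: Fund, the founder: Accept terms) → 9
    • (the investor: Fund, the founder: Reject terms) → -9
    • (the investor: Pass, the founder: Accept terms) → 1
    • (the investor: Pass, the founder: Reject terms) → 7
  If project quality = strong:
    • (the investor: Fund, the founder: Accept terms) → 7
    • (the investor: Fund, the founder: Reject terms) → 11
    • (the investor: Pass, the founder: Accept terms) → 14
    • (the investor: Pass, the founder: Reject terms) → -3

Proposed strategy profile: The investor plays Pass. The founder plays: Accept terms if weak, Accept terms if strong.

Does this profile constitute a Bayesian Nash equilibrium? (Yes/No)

No

The investor plays Pass: E[Pass] = 0.25·(13) + 0.75·(13) = 13; E[Fund] = 11. Best-responding. ✓
The founder (project quality weak), facing Pass: Accept terms gives 1, Reject terms gives 7. Proposed Accept terms is not best — profitable deviation exists. ✗
The founder (project quality strong), facing Pass: Accept terms gives 14, Reject terms gives -3. Proposed Accept terms is best. ✓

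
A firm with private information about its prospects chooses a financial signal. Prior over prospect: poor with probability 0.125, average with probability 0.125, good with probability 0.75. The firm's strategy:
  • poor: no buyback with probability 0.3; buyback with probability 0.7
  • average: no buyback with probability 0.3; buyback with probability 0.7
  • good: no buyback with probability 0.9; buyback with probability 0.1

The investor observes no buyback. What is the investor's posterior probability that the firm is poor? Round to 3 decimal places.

P(no buyback) = 0.125·0.3 + 0.125·0.3 + 0.75·0.9 = 0.75
P(poor | no buyback) = (0.125·0.3) / 0.75 = 0.0375 / 0.75 = 0.05

0.050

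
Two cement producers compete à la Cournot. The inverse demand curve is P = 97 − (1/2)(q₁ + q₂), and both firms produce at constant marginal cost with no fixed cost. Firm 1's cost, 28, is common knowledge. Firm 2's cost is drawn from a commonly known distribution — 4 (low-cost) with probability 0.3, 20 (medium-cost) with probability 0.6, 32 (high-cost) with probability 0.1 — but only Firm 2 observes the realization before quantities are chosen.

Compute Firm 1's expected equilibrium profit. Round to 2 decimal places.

732.17

Firm 2 with cost c maximizes (97 − (1/2)(q₁+q₂) − c)·q₂, giving q₂(c) = (97 − c − (1/2)q₁).
E[c₂] = 0.3·4 + 0.6·20 + 0.1·32 = 16.4
Firm 1's FOC against E[q₂] yields q₁ = (97 − 2·28 + E[c₂])/(3/2) = (97 − 56 + 16.4)/(3/2) = 38.2667.
E[P] = 97 − (1/2)·(q₁ + E[q₂]) = 47.1333; Firm 1's expected profit = (E[P] − 28)·q₁ = (47.1333 − 28)·38.2667 = 732.169.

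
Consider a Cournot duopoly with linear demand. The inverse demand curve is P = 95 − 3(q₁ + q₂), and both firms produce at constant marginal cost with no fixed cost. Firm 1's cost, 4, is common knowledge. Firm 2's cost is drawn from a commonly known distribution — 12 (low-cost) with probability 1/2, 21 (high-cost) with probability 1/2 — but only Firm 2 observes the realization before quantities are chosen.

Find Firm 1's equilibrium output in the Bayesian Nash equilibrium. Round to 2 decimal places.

11.50

Type-c best response for Firm 2: q₂(c) = (95 − c)/6 − q₁/2.
Firm 1 maximizes expected profit; its first-order condition is 95 − 6q₁ − 3E[q₂] − 4 = 0.
Substituting E[q₂] and solving: E[c₂] = 16.5, so q₁ = (95 − 2·4 + 16.5)/9 = 11.5.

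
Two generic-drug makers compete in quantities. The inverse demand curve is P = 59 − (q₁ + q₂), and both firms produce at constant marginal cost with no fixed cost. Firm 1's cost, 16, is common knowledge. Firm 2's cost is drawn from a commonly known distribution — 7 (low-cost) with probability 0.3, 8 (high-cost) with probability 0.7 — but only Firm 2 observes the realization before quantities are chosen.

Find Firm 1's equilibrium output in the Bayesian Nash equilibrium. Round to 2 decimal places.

Type-c best response for Firm 2: q₂(c) = (59 − c)/2 − q₁/2.
Firm 1 maximizes expected profit; its first-order condition is 59 − 2q₁ − E[q₂] − 16 = 0.
Substituting E[q₂] and solving: E[c₂] = 7.7, so q₁ = (59 − 2·16 + 7.7)/3 = 11.5667.

11.57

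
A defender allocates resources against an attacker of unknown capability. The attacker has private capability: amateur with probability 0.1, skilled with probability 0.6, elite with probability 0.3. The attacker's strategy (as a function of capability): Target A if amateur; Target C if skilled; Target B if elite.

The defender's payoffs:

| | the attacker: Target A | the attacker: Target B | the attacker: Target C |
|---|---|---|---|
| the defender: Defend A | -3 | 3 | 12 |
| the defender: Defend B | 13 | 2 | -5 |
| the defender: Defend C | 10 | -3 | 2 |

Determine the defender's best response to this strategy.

Defend A

E[Defend A] = 0.1·(-3) + 0.6·(12) + 0.3·(3) = 7.8
E[Defend B] = 0.1·(13) + 0.6·(-5) + 0.3·(2) = -1.1
E[Defend C] = 0.1·(10) + 0.6·(2) + 0.3·(-3) = 1.3
Best response: Defend A (7.8 is the largest).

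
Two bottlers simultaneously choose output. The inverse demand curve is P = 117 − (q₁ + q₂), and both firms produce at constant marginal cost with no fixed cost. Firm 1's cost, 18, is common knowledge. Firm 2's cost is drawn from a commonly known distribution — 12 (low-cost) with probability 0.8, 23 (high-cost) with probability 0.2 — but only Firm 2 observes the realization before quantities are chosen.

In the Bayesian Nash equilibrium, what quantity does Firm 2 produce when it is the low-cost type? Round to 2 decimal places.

Type-c best response for Firm 2: q₂(c) = (117 − c)/2 − q₁/2.
Firm 1 maximizes expected profit; its first-order condition is 117 − 2q₁ − E[q₂] − 18 = 0.
Substituting E[q₂] and solving: E[c₂] = 14.2, so q₁ = (117 − 2·18 + 14.2)/3 = 31.7333.
q₂(low-cost) = (117 − 12 − 31.7333)/2 = 36.6333.

36.63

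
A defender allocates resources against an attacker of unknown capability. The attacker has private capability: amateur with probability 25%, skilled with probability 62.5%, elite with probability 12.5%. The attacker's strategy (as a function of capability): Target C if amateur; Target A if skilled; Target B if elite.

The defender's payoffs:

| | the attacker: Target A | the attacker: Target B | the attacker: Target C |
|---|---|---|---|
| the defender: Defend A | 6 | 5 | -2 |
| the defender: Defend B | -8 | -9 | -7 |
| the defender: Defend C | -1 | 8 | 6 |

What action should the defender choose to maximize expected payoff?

Defend A

E[Defend A] = 0.25·(-2) + 0.625·(6) + 0.125·(5) = 3.875
E[Defend B] = 0.25·(-7) + 0.625·(-8) + 0.125·(-9) = -7.875
E[Defend C] = 0.25·(6) + 0.625·(-1) + 0.125·(8) = 1.875
Best response: Defend A (3.875 is the largest).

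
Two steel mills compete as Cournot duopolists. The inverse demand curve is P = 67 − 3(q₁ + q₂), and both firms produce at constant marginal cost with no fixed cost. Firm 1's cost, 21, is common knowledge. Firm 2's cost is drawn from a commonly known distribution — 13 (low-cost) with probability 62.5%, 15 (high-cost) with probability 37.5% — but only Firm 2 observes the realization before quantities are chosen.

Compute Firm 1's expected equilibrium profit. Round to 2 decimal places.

Type-c best response for Firm 2: q₂(c) = (67 − c)/6 − q₁/2.
Firm 1 maximizes expected profit; its first-order condition is 67 − 6q₁ − 3E[q₂] − 21 = 0.
Substituting E[q₂] and solving: E[c₂] = 13.75, so q₁ = (67 − 2·21 + 13.75)/9 = 4.30556.
E[P] = 67 − 3·(q₁ + E[q₂]) = 33.9167; Firm 1's expected profit = (E[P] − 21)·q₁ = (33.9167 − 21)·4.30556 = 55.6134.

55.61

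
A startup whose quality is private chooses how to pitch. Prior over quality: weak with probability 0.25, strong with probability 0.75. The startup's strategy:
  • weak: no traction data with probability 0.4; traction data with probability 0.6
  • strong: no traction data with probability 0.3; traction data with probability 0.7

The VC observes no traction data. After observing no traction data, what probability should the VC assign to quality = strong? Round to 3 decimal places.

0.692

Apply Bayes' rule using the sender's strategy as the likelihood.
P(no traction data) = 0.25·0.4 + 0.75·0.3 = 0.325
P(strong | no traction data) = (0.75·0.3) / 0.325 = 0.225 / 0.325 = 0.692308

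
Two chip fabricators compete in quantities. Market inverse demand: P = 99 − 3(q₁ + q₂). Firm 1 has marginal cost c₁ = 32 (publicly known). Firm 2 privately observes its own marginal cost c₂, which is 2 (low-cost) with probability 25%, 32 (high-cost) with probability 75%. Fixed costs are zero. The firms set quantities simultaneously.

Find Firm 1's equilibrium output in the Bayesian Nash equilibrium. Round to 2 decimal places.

Type-c best response for Firm 2: q₂(c) = (99 − c)/6 − q₁/2.
Firm 1 maximizes expected profit; its first-order condition is 99 − 6q₁ − 3E[q₂] − 32 = 0.
Substituting E[q₂] and solving: E[c₂] = 24.5, so q₁ = (99 − 2·32 + 24.5)/9 = 6.61111.

6.61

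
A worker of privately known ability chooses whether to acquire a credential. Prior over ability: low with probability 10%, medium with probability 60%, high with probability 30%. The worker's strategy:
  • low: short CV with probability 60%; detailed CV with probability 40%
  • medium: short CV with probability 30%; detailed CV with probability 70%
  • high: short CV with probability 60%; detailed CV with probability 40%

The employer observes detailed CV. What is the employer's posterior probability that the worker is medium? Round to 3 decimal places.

0.724

P(detailed CV) = 0.1·0.4 + 0.6·0.7 + 0.3·0.4 = 0.58
P(medium | detailed CV) = (0.6·0.7) / 0.58 = 0.42 / 0.58 = 0.724138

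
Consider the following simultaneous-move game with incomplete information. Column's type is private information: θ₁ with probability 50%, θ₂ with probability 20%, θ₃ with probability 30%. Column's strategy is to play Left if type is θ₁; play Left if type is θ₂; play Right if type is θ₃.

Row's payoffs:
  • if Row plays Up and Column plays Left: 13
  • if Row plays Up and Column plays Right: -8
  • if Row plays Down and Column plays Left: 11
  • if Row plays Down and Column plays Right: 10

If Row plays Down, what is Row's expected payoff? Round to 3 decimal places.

10.700

E[Down] = 0.5·11 + 0.2·11 + 0.3·10 = 5.5 + 2.2 + 3 = 10.7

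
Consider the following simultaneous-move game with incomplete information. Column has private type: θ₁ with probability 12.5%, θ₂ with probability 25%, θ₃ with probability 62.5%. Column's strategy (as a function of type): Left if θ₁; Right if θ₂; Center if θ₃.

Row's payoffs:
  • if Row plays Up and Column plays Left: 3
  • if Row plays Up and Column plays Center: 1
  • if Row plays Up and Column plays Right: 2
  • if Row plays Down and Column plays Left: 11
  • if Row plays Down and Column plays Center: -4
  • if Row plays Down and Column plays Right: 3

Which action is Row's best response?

Up

Compute Row's expected payoff for each action, taking the expectation over Column's type.
E[Up] = 0.125·(3) + 0.25·(2) + 0.625·(1) = 1.5
E[Down] = 0.125·(11) + 0.25·(3) + 0.625·(-4) = -0.375
Best response: Up (1.5 is the largest).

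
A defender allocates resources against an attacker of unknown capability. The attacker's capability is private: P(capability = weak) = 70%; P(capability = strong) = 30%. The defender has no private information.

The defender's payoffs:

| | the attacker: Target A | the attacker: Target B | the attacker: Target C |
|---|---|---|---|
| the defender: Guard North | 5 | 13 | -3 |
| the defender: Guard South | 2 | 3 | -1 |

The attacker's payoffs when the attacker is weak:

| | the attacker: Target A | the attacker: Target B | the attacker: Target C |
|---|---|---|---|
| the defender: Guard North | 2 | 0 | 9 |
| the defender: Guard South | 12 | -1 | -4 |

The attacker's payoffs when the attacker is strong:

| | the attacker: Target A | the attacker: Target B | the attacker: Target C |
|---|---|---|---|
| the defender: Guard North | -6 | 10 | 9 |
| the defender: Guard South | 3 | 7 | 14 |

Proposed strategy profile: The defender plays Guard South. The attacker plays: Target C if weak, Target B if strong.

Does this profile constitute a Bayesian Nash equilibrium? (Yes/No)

The defender plays Guard South: E[Guard South] = 0.7·(-1) + 0.3·(3) = 0.2; E[Guard North] = 1.8. Not best-responding. ✗
The attacker (capability weak), facing Guard South: Target A gives 12, Target B gives -1, Target C gives -4. Proposed Target C is not best — profitable deviation exists. ✗
The attacker (capability strong), facing Guard South: Target A gives 3, Target B gives 7, Target C gives 14. Proposed Target B is not best — profitable deviation exists. ✗

No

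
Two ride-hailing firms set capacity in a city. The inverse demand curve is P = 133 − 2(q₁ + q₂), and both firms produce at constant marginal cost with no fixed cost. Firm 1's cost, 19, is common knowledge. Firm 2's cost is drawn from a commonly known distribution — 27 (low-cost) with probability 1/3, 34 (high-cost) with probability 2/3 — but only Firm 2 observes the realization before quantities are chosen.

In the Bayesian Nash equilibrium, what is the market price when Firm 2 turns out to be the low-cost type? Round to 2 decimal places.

Type-c best response for Firm 2: q₂(c) = (133 − c)/4 − q₁/2.
Firm 1 maximizes expected profit; its first-order condition is 133 − 4q₁ − 2E[q₂] − 19 = 0.
Substituting E[q₂] and solving: E[c₂] = 31.6667, so q₁ = (133 − 2·19 + 31.6667)/6 = 21.1111.
q₂(low-cost) = 15.9444, so P = 133 − 2·(21.1111 + 15.9444) = 58.8889.

58.89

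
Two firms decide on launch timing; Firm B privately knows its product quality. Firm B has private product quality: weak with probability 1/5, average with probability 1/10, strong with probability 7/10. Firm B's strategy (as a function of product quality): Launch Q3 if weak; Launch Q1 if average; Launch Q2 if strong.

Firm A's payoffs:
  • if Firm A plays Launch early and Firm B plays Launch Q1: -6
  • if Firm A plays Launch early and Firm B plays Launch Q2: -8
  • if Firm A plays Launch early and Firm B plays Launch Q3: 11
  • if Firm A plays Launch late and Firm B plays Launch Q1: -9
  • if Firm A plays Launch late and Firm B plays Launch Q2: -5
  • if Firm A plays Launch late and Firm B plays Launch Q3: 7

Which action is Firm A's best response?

Launch late

Compute Firm A's expected payoff for each action, taking the expectation over Firm B's type.
E[Launch early] = 1/5·(11) + 1/10·(-6) + 7/10·(-8) = -4
E[Launch late] = 1/5·(7) + 1/10·(-9) + 7/10·(-5) = -3
Best response: Launch late (-3 is the largest).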